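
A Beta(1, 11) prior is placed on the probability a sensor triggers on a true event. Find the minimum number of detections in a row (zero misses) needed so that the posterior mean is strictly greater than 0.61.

After k detections and 0 misses the posterior is Beta(1+k, 11), with mean (1+k)/(1+11+k).
Set (1+k)/(12+k) > 0.61 and solve: k > (0.61·12 − 1)/(1 − 0.61) = 16.205.
The smallest integer exceeding 16.205 is 17, and checking k=17: (18)/(29) = 0.6207 > 0.61.

k = 17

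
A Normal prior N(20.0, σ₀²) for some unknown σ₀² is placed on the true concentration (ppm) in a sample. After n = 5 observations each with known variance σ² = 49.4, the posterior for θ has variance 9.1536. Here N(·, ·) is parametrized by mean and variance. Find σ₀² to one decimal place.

Posterior precision equals prior precision plus data precision: 1/σ_n² = 1/σ₀² + n/σ².
So 1/σ₀² = 1/9.1536 − 5/49.4 = 0.109247 − 0.101215 = 0.008032.
Hence σ₀² = 1/0.008032 ≈ 124.5.

σ₀² = 124.5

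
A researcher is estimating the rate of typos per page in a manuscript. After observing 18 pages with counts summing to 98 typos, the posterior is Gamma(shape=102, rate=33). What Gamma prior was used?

Gamma(shape=4, rate=15)

A Gamma(α, β) prior (rate parametrization) on a Poisson rate with n observations summing to S gives posterior Gamma(α+S, β+n).
So α = 102 − 98 = 4 and β = 33 − 18 = 15.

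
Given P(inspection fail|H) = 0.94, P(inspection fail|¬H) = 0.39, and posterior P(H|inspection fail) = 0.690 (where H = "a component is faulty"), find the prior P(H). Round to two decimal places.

P(H) = 0.48

Bayes' rule in odds form gives O(H|E) = O(H)·[P(E|H)/P(E|¬H)], hence O(H) = O(H|E)/LR.
Posterior odds = 0.690/(1−0.690) = 2.2258. LR = 0.94/0.39 = 2.4103.
Prior odds = 2.2258/2.4103 = 0.9235, so P(H) = 0.9235/(1+0.9235) ≈ 0.48.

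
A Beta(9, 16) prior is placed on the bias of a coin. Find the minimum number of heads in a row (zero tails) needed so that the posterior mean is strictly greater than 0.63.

After k heads and 0 tails the posterior is Beta(9+k, 16), with mean (9+k)/(9+16+k).
Set (9+k)/(25+k) > 0.63 and solve: k > (0.63·25 − 9)/(1 − 0.63) = 18.243.
The smallest integer exceeding 18.243 is 19, and checking k=19: (28)/(44) = 0.6364 > 0.63.

k = 19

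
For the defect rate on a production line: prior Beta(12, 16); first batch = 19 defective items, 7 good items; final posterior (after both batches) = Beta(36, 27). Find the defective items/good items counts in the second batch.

Sequential conjugate updates are equivalent to a single update on the pooled data, so total successes = posterior α − prior α and total failures = posterior β − prior β.
Total across both batches: 36−12=24 defective items, 27−16=11 good items.
Subtract the first batch: 24−19=5 defective items and 11−7=4 good items.

5 defective items and 4 good items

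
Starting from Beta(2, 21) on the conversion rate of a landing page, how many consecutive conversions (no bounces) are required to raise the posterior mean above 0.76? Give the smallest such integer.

k = 65

After k conversions and 0 bounces the posterior is Beta(2+k, 21), with mean (2+k)/(2+21+k).
Set (2+k)/(23+k) > 0.76 and solve: k > (0.76·23 − 2)/(1 − 0.76) = 64.500.
The smallest integer exceeding 64.500 is 65, and checking k=65: (67)/(88) = 0.7614 > 0.76.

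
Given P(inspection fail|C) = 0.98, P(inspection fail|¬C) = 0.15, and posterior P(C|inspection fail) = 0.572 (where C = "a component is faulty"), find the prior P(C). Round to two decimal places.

P(C) = 0.17

Bayes' rule in odds form gives O(C|E) = O(C)·[P(E|C)/P(E|¬C)], hence O(C) = O(C|E)/LR.
Posterior odds = 0.572/(1−0.572) = 1.3364. LR = 0.98/0.15 = 6.5333.
Prior odds = 1.3364/6.5333 = 0.2046, so P(C) = 0.2046/(1+0.2046) ≈ 0.17.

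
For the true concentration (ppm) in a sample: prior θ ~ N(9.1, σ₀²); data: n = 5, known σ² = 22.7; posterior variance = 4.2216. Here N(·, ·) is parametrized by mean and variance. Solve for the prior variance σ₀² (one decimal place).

Posterior precision equals prior precision plus data precision: 1/σ_n² = 1/σ₀² + n/σ².
So 1/σ₀² = 1/4.2216 − 5/22.7 = 0.236877 − 0.220264 = 0.016613.
Hence σ₀² = 1/0.016613 ≈ 60.2.

σ₀² = 60.2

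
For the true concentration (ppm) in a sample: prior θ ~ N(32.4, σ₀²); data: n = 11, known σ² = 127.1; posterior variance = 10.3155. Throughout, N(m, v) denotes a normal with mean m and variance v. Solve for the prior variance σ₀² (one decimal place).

σ₀² = 96.2

Posterior precision equals prior precision plus data precision: 1/σ_n² = 1/σ₀² + n/σ².
So 1/σ₀² = 1/10.3155 − 11/127.1 = 0.096941 − 0.086546 = 0.010395.
Hence σ₀² = 1/0.010395 ≈ 96.2.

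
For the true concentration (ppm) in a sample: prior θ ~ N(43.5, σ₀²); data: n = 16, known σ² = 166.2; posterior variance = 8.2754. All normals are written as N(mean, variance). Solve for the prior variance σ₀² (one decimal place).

σ₀² = 40.7

For the Normal–Normal model with known σ², precisions add: τ_n = τ₀ + n/σ².
So 1/σ₀² = 1/8.2754 − 16/166.2 = 0.120840 − 0.096270 = 0.024570.
Hence σ₀² = 1/0.024570 ≈ 40.7.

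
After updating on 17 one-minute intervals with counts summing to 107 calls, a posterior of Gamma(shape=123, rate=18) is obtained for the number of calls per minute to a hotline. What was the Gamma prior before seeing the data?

Gamma–Poisson conjugacy: posterior shape = α + Σxᵢ, posterior rate = β + n.
So α = 123 − 107 = 16 and β = 18 − 17 = 1.

Gamma(shape=16, rate=1)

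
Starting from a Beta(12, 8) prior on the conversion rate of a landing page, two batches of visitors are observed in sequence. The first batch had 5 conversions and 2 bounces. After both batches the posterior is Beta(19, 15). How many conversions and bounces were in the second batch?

Because Beta–binomial updating is additive in the counts, the combined data contributed (α_post−α_prior, β_post−β_prior) successes and failures.
Total across both batches: 19−12=7 conversions, 15−8=7 bounces.
Subtract the first batch: 7−5=2 conversions and 7−2=5 bounces.

2 conversions and 5 bounces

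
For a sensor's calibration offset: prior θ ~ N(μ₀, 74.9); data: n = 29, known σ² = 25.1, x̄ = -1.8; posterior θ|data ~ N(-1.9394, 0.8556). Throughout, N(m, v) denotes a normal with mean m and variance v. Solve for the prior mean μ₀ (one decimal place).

The posterior mean is a precision-weighted average: μ_n = (τ₀μ₀ + τ_data·x̄)/(τ₀+τ_data), with τ₀=1/σ₀² and τ_data=n/σ².
Here τ₀ = 1/74.9 = 0.013351 and τ_data = 29/25.1 = 1.155378, so τ_n = 1.168729.
Rearranging for μ₀: μ₀ = (μ_n·τ_n − τ_data·x̄)/τ₀ = (-1.9394·1.168729 − 1.155378·-1.8) / 0.013351 = -0.186953/0.013351 ≈ -14.0.

μ₀ = -14.0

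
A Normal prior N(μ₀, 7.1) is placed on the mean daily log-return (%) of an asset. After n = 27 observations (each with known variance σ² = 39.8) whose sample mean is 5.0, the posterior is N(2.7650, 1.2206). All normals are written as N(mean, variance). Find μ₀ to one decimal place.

μ₀ = -8.0

The posterior mean is a precision-weighted average: μ_n = (τ₀μ₀ + τ_data·x̄)/(τ₀+τ_data), with τ₀=1/σ₀² and τ_data=n/σ².
Here τ₀ = 1/7.1 = 0.140845 and τ_data = 27/39.8 = 0.678392, so τ_n = 0.819237.
Rearranging for μ₀: μ₀ = (μ_n·τ_n − τ_data·x̄)/τ₀ = (2.7650·0.819237 − 0.678392·5.0) / 0.140845 = -1.126770/0.140845 ≈ -8.0.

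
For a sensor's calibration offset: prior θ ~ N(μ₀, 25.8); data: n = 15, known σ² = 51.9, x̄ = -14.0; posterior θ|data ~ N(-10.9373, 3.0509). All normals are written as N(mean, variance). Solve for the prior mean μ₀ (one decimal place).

μ₀ = 11.9

With known observation variance, the Normal–Normal posterior has precision τ_n = τ₀ + n/σ² and mean μ_n = (τ₀μ₀ + (n/σ²)x̄)/τ_n.
Here τ₀ = 1/25.8 = 0.038760 and τ_data = 15/51.9 = 0.289017, so τ_n = 0.327777.
Rearranging for μ₀: μ₀ = (μ_n·τ_n − τ_data·x̄)/τ₀ = (-10.9373·0.327777 − 0.289017·-14.0) / 0.038760 = 0.461243/0.038760 ≈ 11.9.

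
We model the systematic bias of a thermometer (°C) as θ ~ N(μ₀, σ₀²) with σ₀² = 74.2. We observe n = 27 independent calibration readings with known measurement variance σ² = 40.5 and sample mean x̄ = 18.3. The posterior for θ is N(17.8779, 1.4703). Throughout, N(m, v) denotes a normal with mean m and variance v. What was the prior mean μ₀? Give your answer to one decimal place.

With known observation variance, the Normal–Normal posterior has precision τ_n = τ₀ + n/σ² and mean μ_n = (τ₀μ₀ + (n/σ²)x̄)/τ_n.
Here τ₀ = 1/74.2 = 0.013477 and τ_data = 27/40.5 = 0.666667, so τ_n = 0.680144.
Rearranging for μ₀: μ₀ = (μ_n·τ_n − τ_data·x̄)/τ₀ = (17.8779·0.680144 − 0.666667·18.3) / 0.013477 = -0.040460/0.013477 ≈ -3.0.

μ₀ = -3.0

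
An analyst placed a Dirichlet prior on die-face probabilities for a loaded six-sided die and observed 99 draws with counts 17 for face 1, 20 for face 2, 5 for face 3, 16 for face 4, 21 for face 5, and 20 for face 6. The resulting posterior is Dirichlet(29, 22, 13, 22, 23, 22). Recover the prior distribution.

Dirichlet(12, 2, 8, 6, 2, 2)

For a Dirichlet(α) prior with multinomial counts c, the posterior is Dirichlet(α + c) componentwise.
Subtract each count from the matching posterior parameter: 29−17=12, 22−20=2, 13−5=8, 22−16=6, 23−21=2, 22−20=2.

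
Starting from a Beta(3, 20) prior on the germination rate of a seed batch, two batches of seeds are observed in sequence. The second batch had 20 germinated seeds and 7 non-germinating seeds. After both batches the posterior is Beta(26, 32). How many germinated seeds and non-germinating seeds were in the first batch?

3 germinated seeds and 5 non-germinating seeds

Because Beta–binomial updating is additive in the counts, the combined data contributed (α_post−α_prior, β_post−β_prior) successes and failures.
Total across both batches: 26−3=23 germinated seeds, 32−20=12 non-germinating seeds.
Subtract the second batch: 23−20=3 germinated seeds and 12−7=5 non-germinating seeds.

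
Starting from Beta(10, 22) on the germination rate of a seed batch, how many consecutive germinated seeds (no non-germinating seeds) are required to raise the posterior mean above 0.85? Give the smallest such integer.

k = 115

After k germinated seeds and 0 non-germinating seeds the posterior is Beta(10+k, 22), with mean (10+k)/(10+22+k).
Set (10+k)/(32+k) > 0.85 and solve: k > (0.85·32 − 10)/(1 − 0.85) = 114.667.
The smallest integer exceeding 114.667 is 115.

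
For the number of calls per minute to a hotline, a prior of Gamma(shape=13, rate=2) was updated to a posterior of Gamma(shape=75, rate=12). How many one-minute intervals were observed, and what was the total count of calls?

A Gamma(α, β) prior (rate parametrization) on a Poisson rate with n observations summing to S gives posterior Gamma(α+S, β+n).
Matching: Σxᵢ = 75 − 13 = 62 and n = 12 − 2 = 10.

n = 10 one-minute intervals with total 62 calls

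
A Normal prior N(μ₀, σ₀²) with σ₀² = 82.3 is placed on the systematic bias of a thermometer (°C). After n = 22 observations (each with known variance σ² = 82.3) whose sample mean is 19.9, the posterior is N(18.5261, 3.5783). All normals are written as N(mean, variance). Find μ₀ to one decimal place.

μ₀ = -11.7

With known observation variance, the Normal–Normal posterior has precision τ_n = τ₀ + n/σ² and mean μ_n = (τ₀μ₀ + (n/σ²)x̄)/τ_n.
Here τ₀ = 1/82.3 = 0.012151 and τ_data = 22/82.3 = 0.267315, so τ_n = 0.279466.
Rearranging for μ₀: μ₀ = (μ_n·τ_n − τ_data·x̄)/τ₀ = (18.5261·0.279466 − 0.267315·19.9) / 0.012151 = -0.142153/0.012151 ≈ -11.7.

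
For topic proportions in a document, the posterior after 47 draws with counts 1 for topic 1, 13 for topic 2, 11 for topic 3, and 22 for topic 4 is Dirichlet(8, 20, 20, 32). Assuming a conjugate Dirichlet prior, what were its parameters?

For a Dirichlet(α) prior with multinomial counts c, the posterior is Dirichlet(α + c) componentwise.
Subtract each count from the matching posterior parameter: 8−1=7, 20−13=7, 20−11=9, 32−22=10.

Dirichlet(7, 7, 9, 10)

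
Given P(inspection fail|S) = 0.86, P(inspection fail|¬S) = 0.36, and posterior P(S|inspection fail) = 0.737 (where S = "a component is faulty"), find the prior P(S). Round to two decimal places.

P(S) = 0.54

Bayes' rule in odds form gives O(S|E) = O(S)·[P(E|S)/P(E|¬S)], hence O(S) = O(S|E)/LR.
Posterior odds = 0.737/(1−0.737) = 2.8023. LR = 0.86/0.36 = 2.3889.
Prior odds = 2.8023/2.3889 = 1.1731, so P(S) = 1.1731/(1+1.1731) ≈ 0.54.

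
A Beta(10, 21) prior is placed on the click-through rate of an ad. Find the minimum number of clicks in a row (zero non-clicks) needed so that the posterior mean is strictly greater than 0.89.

k = 160

After k clicks and 0 non-clicks the posterior is Beta(10+k, 21), with mean (10+k)/(10+21+k).
Set (10+k)/(31+k) > 0.89 and solve: k > (0.89·31 − 10)/(1 − 0.89) = 159.909.
The smallest integer exceeding 159.909 is 160, and checking k=160: (170)/(191) = 0.8901 > 0.89.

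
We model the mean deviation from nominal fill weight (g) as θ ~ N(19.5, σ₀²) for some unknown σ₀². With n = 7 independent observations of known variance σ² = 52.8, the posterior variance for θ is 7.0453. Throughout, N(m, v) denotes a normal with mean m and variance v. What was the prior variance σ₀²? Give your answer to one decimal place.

Posterior precision equals prior precision plus data precision: 1/σ_n² = 1/σ₀² + n/σ².
So 1/σ₀² = 1/7.0453 − 7/52.8 = 0.141939 − 0.132576 = 0.009363.
Hence σ₀² = 1/0.009363 ≈ 106.8.

σ₀² = 106.8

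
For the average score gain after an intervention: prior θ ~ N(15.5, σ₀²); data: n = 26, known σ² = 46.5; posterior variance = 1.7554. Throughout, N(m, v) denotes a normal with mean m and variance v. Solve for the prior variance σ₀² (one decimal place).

σ₀² = 95.0

For the Normal–Normal model with known σ², precisions add: τ_n = τ₀ + n/σ².
So 1/σ₀² = 1/1.7554 − 26/46.5 = 0.569671 − 0.559140 = 0.010531.
Hence σ₀² = 1/0.010531 ≈ 95.0.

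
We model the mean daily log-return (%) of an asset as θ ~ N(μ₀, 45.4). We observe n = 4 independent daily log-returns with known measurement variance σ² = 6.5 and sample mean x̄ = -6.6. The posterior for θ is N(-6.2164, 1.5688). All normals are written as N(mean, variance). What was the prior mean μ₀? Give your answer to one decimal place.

μ₀ = 4.5

The posterior mean is a precision-weighted average: μ_n = (τ₀μ₀ + τ_data·x̄)/(τ₀+τ_data), with τ₀=1/σ₀² and τ_data=n/σ².
Here τ₀ = 1/45.4 = 0.022026 and τ_data = 4/6.5 = 0.615385, so τ_n = 0.637411.
Rearranging for μ₀: μ₀ = (μ_n·τ_n − τ_data·x̄)/τ₀ = (-6.2164·0.637411 − 0.615385·-6.6) / 0.022026 = 0.099139/0.022026 ≈ 4.5.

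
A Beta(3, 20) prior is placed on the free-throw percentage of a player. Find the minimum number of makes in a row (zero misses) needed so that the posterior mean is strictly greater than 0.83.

k = 95

After k makes and 0 misses the posterior is Beta(3+k, 20), with mean (3+k)/(3+20+k).
Set (3+k)/(23+k) > 0.83 and solve: k > (0.83·23 − 3)/(1 − 0.83) = 94.647.
The smallest integer exceeding 94.647 is 95, and checking k=95: (98)/(118) = 0.8305 > 0.83.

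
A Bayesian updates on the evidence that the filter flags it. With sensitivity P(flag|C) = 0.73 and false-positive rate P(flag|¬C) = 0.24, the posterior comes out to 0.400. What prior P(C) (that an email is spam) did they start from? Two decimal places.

Bayes' rule in odds form gives O(C|E) = O(C)·[P(E|C)/P(E|¬C)], hence O(C) = O(C|E)/LR.
Posterior odds = 0.400/(1−0.400) = 0.6667. LR = 0.73/0.24 = 3.0417.
Prior odds = 0.6667/3.0417 = 0.2192, so P(C) = 0.2192/(1+0.2192) ≈ 0.18.

P(C) = 0.18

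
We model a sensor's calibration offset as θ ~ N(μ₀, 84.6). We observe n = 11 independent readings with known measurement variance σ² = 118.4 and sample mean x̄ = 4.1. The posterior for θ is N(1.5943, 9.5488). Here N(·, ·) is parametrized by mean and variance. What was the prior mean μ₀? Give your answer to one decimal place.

The posterior mean is a precision-weighted average: μ_n = (τ₀μ₀ + τ_data·x̄)/(τ₀+τ_data), with τ₀=1/σ₀² and τ_data=n/σ².
Here τ₀ = 1/84.6 = 0.011820 and τ_data = 11/118.4 = 0.092905, so τ_n = 0.104725.
Rearranging for μ₀: μ₀ = (μ_n·τ_n − τ_data·x̄)/τ₀ = (1.5943·0.104725 − 0.092905·4.1) / 0.011820 = -0.213947/0.011820 ≈ -18.1.

μ₀ = -18.1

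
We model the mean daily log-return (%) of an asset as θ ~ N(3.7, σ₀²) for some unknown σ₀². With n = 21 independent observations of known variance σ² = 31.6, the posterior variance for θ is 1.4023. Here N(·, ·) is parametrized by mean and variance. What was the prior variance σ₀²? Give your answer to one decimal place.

Posterior precision equals prior precision plus data precision: 1/σ_n² = 1/σ₀² + n/σ².
So 1/σ₀² = 1/1.4023 − 21/31.6 = 0.713114 − 0.664557 = 0.048557.
Hence σ₀² = 1/0.048557 ≈ 20.6.

σ₀² = 20.6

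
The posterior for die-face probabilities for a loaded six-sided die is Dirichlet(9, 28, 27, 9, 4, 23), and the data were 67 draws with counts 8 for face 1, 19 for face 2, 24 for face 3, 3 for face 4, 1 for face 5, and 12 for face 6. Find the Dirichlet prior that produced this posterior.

Dirichlet(1, 9, 3, 6, 3, 11)

For a Dirichlet(α) prior with multinomial counts c, the posterior is Dirichlet(α + c) componentwise.
Subtract each count from the matching posterior parameter: 9−8=1, 28−19=9, 27−24=3, 9−3=6, 4−1=3, 23−12=11.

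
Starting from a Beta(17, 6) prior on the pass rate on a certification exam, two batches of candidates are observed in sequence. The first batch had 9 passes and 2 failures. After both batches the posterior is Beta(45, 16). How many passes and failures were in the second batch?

Sequential conjugate updates are equivalent to a single update on the pooled data, so total successes = posterior α − prior α and total failures = posterior β − prior β.
Total across both batches: 45−17=28 passes, 16−6=10 failures.
Subtract the first batch: 28−9=19 passes and 10−2=8 failures.

19 passes and 8 failures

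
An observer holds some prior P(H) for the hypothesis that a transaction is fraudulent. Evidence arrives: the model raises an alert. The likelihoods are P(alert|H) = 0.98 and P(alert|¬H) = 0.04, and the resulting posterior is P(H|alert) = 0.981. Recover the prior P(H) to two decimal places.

In odds form, posterior odds = prior odds × likelihood ratio, so prior odds = posterior odds ÷ LR.
Posterior odds = 0.981/(1−0.981) = 51.6316. LR = 0.98/0.04 = 24.5000.
Prior odds = 51.6316/24.5000 = 2.1074, so P(H) = 2.1074/(1+2.1074) ≈ 0.68.

P(H) = 0.68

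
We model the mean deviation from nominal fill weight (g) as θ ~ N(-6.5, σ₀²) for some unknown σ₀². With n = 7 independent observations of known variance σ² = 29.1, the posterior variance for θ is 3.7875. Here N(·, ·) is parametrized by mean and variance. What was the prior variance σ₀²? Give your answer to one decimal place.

σ₀² = 42.6

Posterior precision equals prior precision plus data precision: 1/σ_n² = 1/σ₀² + n/σ².
So 1/σ₀² = 1/3.7875 − 7/29.1 = 0.264026 − 0.240550 = 0.023476.
Hence σ₀² = 1/0.023476 ≈ 42.6.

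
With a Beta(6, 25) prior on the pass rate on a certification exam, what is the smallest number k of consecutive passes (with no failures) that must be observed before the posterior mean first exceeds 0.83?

After k passes and 0 failures the posterior is Beta(6+k, 25), with mean (6+k)/(6+25+k).
Set (6+k)/(31+k) > 0.83 and solve: k > (0.83·31 − 6)/(1 − 0.83) = 116.059.
The smallest integer exceeding 116.059 is 117.

k = 117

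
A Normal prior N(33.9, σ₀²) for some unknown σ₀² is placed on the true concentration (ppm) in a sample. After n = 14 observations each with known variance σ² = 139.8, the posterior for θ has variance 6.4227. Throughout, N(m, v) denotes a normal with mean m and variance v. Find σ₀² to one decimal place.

σ₀² = 18.0

For the Normal–Normal model with known σ², precisions add: τ_n = τ₀ + n/σ².
So 1/σ₀² = 1/6.4227 − 14/139.8 = 0.155698 − 0.100143 = 0.055555.
Hence σ₀² = 1/0.055555 ≈ 18.0.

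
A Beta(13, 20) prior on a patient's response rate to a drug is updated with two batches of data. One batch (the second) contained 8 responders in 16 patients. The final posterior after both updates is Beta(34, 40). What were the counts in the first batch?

13 responders and 12 non-responders

Because Beta–binomial updating is additive in the counts, the combined data contributed (α_post−α_prior, β_post−β_prior) successes and failures.
Total across both batches: 34−13=21 responders, 40−20=20 non-responders.
Subtract the second batch: 21−8=13 responders and 20−8=12 non-responders.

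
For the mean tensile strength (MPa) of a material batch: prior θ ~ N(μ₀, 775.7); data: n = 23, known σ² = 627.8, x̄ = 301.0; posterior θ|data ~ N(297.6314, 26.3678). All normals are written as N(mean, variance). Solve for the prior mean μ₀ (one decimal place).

With known observation variance, the Normal–Normal posterior has precision τ_n = τ₀ + n/σ² and mean μ_n = (τ₀μ₀ + (n/σ²)x̄)/τ_n.
Here τ₀ = 1/775.7 = 0.001289 and τ_data = 23/627.8 = 0.036636, so τ_n = 0.037925.
Rearranging for μ₀: μ₀ = (μ_n·τ_n − τ_data·x̄)/τ₀ = (297.6314·0.037925 − 0.036636·301.0) / 0.001289 = 0.260235/0.001289 ≈ 201.9.

μ₀ = 201.9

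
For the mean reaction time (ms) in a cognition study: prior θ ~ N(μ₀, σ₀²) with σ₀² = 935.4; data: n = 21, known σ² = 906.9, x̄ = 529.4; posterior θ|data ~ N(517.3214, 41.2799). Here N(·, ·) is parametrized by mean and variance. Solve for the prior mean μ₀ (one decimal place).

The posterior mean is a precision-weighted average: μ_n = (τ₀μ₀ + τ_data·x̄)/(τ₀+τ_data), with τ₀=1/σ₀² and τ_data=n/σ².
Here τ₀ = 1/935.4 = 0.001069 and τ_data = 21/906.9 = 0.023156, so τ_n = 0.024225.
Rearranging for μ₀: μ₀ = (μ_n·τ_n − τ_data·x̄)/τ₀ = (517.3214·0.024225 − 0.023156·529.4) / 0.001069 = 0.273325/0.001069 ≈ 255.7.

μ₀ = 255.7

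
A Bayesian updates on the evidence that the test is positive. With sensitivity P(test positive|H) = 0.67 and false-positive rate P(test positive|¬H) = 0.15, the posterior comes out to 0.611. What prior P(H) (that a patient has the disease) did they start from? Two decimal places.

P(H) = 0.26

In odds form, posterior odds = prior odds × likelihood ratio, so prior odds = posterior odds ÷ LR.
Posterior odds = 0.611/(1−0.611) = 1.5707. LR = 0.67/0.15 = 4.4667.
Prior odds = 1.5707/4.4667 = 0.3516, so P(H) = 0.3516/(1+0.3516) ≈ 0.26.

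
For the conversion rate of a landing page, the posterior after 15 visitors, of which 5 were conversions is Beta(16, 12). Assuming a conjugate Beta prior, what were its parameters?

Under Beta–binomial conjugacy the posterior parameters are (α+s, β+f).
So α = 16 − 5 = 11 and β = 12 − 10 = 2.

Beta(11, 2)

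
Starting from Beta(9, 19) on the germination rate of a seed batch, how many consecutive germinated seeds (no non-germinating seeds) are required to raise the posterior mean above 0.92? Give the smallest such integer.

k = 210

After k germinated seeds and 0 non-germinating seeds the posterior is Beta(9+k, 19), with mean (9+k)/(9+19+k).
Set (9+k)/(28+k) > 0.92 and solve: k > (0.92·28 − 9)/(1 − 0.92) = 209.500.
The smallest integer exceeding 209.500 is 210.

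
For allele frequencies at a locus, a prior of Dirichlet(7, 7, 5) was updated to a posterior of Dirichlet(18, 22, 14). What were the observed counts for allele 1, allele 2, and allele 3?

counts (11, 15, 9)

For a Dirichlet(α) prior with multinomial counts c, the posterior is Dirichlet(α + c) componentwise.
Counts are posterior − prior componentwise: 18−7=11, 22−7=15, 14−5=9.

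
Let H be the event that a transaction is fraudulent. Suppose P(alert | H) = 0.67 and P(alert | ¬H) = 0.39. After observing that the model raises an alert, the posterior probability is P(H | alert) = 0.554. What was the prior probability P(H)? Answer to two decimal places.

P(H) = 0.42

In odds form, posterior odds = prior odds × likelihood ratio, so prior odds = posterior odds ÷ LR.
Posterior odds = 0.554/(1−0.554) = 1.2422. LR = 0.67/0.39 = 1.7179.
Prior odds = 1.2422/1.7179 = 0.7231, so P(H) = 0.7231/(1+0.7231) ≈ 0.42.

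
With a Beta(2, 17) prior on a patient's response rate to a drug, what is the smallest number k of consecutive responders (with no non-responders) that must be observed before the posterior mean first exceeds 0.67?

After k responders and 0 non-responders the posterior is Beta(2+k, 17), with mean (2+k)/(2+17+k).
Set (2+k)/(19+k) > 0.67 and solve: k > (0.67·19 − 2)/(1 − 0.67) = 32.515.
The smallest integer exceeding 32.515 is 33.

k = 33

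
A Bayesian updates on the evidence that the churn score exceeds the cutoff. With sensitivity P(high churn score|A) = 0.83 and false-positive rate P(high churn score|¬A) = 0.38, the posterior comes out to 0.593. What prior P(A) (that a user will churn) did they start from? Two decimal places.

Bayes' rule in odds form gives O(A|E) = O(A)·[P(E|A)/P(E|¬A)], hence O(A) = O(A|E)/LR.
Posterior odds = 0.593/(1−0.593) = 1.4570. LR = 0.83/0.38 = 2.1842.
Prior odds = 1.4570/2.1842 = 0.6671, so P(A) = 0.6671/(1+0.6671) ≈ 0.40.

P(A) = 0.40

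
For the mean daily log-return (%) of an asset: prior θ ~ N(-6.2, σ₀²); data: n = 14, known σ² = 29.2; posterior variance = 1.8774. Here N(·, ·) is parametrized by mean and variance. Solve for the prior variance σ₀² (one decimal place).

σ₀² = 18.8

For the Normal–Normal model with known σ², precisions add: τ_n = τ₀ + n/σ².
So 1/σ₀² = 1/1.8774 − 14/29.2 = 0.532652 − 0.479452 = 0.053200.
Hence σ₀² = 1/0.053200 ≈ 18.8.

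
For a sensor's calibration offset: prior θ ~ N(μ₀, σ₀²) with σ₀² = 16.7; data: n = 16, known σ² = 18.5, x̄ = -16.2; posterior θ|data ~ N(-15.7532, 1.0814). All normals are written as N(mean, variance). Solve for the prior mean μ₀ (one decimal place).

The posterior mean is a precision-weighted average: μ_n = (τ₀μ₀ + τ_data·x̄)/(τ₀+τ_data), with τ₀=1/σ₀² and τ_data=n/σ².
Here τ₀ = 1/16.7 = 0.059880 and τ_data = 16/18.5 = 0.864865, so τ_n = 0.924745.
Rearranging for μ₀: μ₀ = (μ_n·τ_n − τ_data·x̄)/τ₀ = (-15.7532·0.924745 − 0.864865·-16.2) / 0.059880 = -0.556880/0.059880 ≈ -9.3.

μ₀ = -9.3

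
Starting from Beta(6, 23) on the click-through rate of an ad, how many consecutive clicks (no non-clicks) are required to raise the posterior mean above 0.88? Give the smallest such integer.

After k clicks and 0 non-clicks the posterior is Beta(6+k, 23), with mean (6+k)/(6+23+k).
Set (6+k)/(29+k) > 0.88 and solve: k > (0.88·29 − 6)/(1 − 0.88) = 162.667.
The smallest integer exceeding 162.667 is 163, and checking k=163: (169)/(192) = 0.8802 > 0.88.

k = 163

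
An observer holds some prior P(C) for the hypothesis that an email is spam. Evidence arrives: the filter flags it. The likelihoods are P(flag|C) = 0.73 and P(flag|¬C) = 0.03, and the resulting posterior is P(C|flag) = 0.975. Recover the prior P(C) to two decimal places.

In odds form, posterior odds = prior odds × likelihood ratio, so prior odds = posterior odds ÷ LR.
Posterior odds = 0.975/(1−0.975) = 39.0000. LR = 0.73/0.03 = 24.3333.
Prior odds = 39.0000/24.3333 = 1.6027, so P(C) = 1.6027/(1+1.6027) ≈ 0.62.

P(C) = 0.62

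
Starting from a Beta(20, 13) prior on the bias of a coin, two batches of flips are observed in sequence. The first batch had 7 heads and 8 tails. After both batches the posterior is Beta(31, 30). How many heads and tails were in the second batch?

Sequential conjugate updates are equivalent to a single update on the pooled data, so total successes = posterior α − prior α and total failures = posterior β − prior β.
Total across both batches: 31−20=11 heads, 30−13=17 tails.
Subtract the first batch: 11−7=4 heads and 17−8=9 tails.

4 heads and 9 tails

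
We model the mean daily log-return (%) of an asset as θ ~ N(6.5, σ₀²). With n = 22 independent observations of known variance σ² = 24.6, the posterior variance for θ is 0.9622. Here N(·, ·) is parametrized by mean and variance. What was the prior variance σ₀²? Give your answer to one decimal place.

Posterior precision equals prior precision plus data precision: 1/σ_n² = 1/σ₀² + n/σ².
So 1/σ₀² = 1/0.9622 − 22/24.6 = 1.039285 − 0.894309 = 0.144976.
Hence σ₀² = 1/0.144976 ≈ 6.9.

σ₀² = 6.9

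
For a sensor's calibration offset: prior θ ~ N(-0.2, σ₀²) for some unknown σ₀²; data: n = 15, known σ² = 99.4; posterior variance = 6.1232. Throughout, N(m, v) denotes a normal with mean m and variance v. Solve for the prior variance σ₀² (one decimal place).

Posterior precision equals prior precision plus data precision: 1/σ_n² = 1/σ₀² + n/σ².
So 1/σ₀² = 1/6.1232 − 15/99.4 = 0.163313 − 0.150905 = 0.012408.
Hence σ₀² = 1/0.012408 ≈ 80.6.

σ₀² = 80.6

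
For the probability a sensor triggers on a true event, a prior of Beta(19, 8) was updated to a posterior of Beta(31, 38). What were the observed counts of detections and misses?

Under Beta–binomial conjugacy the posterior parameters are (a+s, b+f).
Match parameters: s=31−19=12, f=38−8=30.

12 detections and 30 misses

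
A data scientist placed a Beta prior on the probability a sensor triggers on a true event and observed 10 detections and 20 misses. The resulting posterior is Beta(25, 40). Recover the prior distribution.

Beta(15, 20)

A Beta(α, β) prior with s successes and f failures in binomial data gives a Beta(α+s, β+f) posterior.
Subtract the data counts: 25−10=15, 40−20=20.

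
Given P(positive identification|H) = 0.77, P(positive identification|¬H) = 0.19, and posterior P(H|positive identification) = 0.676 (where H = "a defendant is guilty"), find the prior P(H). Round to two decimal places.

P(H) = 0.34

In odds form, posterior odds = prior odds × likelihood ratio, so prior odds = posterior odds ÷ LR.
Posterior odds = 0.676/(1−0.676) = 2.0864. LR = 0.77/0.19 = 4.0526.
Prior odds = 2.0864/4.0526 = 0.5148, so P(H) = 0.5148/(1+0.5148) ≈ 0.34.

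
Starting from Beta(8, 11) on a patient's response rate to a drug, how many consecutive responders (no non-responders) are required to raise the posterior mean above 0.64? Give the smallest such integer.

After k responders and 0 non-responders the posterior is Beta(8+k, 11), with mean (8+k)/(8+11+k).
Set (8+k)/(19+k) > 0.64 and solve: k > (0.64·19 − 8)/(1 − 0.64) = 11.556.
The smallest integer exceeding 11.556 is 12.

k = 12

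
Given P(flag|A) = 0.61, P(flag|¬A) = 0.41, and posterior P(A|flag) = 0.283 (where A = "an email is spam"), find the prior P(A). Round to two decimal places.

In odds form, posterior odds = prior odds × likelihood ratio, so prior odds = posterior odds ÷ LR.
Posterior odds = 0.283/(1−0.283) = 0.3947. LR = 0.61/0.41 = 1.4878.
Prior odds = 0.3947/1.4878 = 0.2653, so P(A) = 0.2653/(1+0.2653) ≈ 0.21.

P(A) = 0.21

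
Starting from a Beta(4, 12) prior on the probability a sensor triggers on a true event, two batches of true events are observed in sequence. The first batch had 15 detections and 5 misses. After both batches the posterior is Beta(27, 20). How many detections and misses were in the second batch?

Because Beta–binomial updating is additive in the counts, the combined data contributed (α_post−α_prior, β_post−β_prior) successes and failures.
Total across both batches: 27−4=23 detections, 20−12=8 misses.
Subtract the first batch: 23−15=8 detections and 8−5=3 misses.

8 detections and 3 misses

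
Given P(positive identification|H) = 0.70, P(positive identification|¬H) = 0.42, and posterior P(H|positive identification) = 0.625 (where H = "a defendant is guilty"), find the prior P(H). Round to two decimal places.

P(H) = 0.50

Bayes' rule in odds form gives O(H|E) = O(H)·[P(E|H)/P(E|¬H)], hence O(H) = O(H|E)/LR.
Posterior odds = 0.625/(1−0.625) = 1.6667. LR = 0.70/0.42 = 1.6667.
Prior odds = 1.6667/1.6667 = 1.0000, so P(H) = 1.0000/(1+1.0000) ≈ 0.50.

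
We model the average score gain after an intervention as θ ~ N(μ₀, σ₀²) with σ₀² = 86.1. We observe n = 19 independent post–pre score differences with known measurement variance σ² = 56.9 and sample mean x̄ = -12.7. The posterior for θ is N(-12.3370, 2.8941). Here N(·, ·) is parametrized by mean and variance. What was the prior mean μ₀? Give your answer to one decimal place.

μ₀ = -1.9

With known observation variance, the Normal–Normal posterior has precision τ_n = τ₀ + n/σ² and mean μ_n = (τ₀μ₀ + (n/σ²)x̄)/τ_n.
Here τ₀ = 1/86.1 = 0.011614 and τ_data = 19/56.9 = 0.333919, so τ_n = 0.345533.
Rearranging for μ₀: μ₀ = (μ_n·τ_n − τ_data·x̄)/τ₀ = (-12.3370·0.345533 − 0.333919·-12.7) / 0.011614 = -0.022069/0.011614 ≈ -1.9.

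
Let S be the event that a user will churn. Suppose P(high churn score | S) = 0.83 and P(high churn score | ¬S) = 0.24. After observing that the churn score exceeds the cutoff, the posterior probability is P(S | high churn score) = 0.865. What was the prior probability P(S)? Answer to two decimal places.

P(S) = 0.65

Bayes' rule in odds form gives O(S|E) = O(S)·[P(E|S)/P(E|¬S)], hence O(S) = O(S|E)/LR.
Posterior odds = 0.865/(1−0.865) = 6.4074. LR = 0.83/0.24 = 3.4583.
Prior odds = 6.4074/3.4583 = 1.8528, so P(S) = 1.8528/(1+1.8528) ≈ 0.65.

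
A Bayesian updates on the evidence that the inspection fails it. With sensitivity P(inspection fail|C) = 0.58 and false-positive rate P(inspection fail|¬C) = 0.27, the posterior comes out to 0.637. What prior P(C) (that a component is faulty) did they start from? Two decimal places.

P(C) = 0.45

Bayes' rule in odds form gives O(C|E) = O(C)·[P(E|C)/P(E|¬C)], hence O(C) = O(C|E)/LR.
Posterior odds = 0.637/(1−0.637) = 1.7548. LR = 0.58/0.27 = 2.1481.
Prior odds = 1.7548/2.1481 = 0.8169, so P(C) = 0.8169/(1+0.8169) ≈ 0.45.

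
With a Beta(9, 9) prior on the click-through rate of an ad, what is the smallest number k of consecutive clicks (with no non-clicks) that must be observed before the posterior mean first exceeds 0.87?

k = 52

After k clicks and 0 non-clicks the posterior is Beta(9+k, 9), with mean (9+k)/(9+9+k).
Set (9+k)/(18+k) > 0.87 and solve: k > (0.87·18 − 9)/(1 − 0.87) = 51.231.
The smallest integer exceeding 51.231 is 52, and checking k=52: (61)/(70) = 0.8714 > 0.87.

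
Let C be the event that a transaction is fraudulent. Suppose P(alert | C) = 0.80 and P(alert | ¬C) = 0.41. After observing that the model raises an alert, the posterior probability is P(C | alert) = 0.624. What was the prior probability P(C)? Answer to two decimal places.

In odds form, posterior odds = prior odds × likelihood ratio, so prior odds = posterior odds ÷ LR.
Posterior odds = 0.624/(1−0.624) = 1.6596. LR = 0.80/0.41 = 1.9512.
Prior odds = 1.6596/1.9512 = 0.8506, so P(C) = 0.8506/(1+0.8506) ≈ 0.46.

P(C) = 0.46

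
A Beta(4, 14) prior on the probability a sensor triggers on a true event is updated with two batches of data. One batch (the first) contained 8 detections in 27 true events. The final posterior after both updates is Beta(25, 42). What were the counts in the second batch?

Because Beta–binomial updating is additive in the counts, the combined data contributed (α_post−α_prior, β_post−β_prior) successes and failures.
Total across both batches: 25−4=21 detections, 42−14=28 misses.
Subtract the first batch: 21−8=13 detections and 28−19=9 misses.

13 detections and 9 misses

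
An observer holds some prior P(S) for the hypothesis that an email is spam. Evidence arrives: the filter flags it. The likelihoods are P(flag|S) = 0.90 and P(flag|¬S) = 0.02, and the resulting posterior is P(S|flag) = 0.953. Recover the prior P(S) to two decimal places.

P(S) = 0.31

In odds form, posterior odds = prior odds × likelihood ratio, so prior odds = posterior odds ÷ LR.
Posterior odds = 0.953/(1−0.953) = 20.2766. LR = 0.90/0.02 = 45.0000.
Prior odds = 20.2766/45.0000 = 0.4506, so P(S) = 0.4506/(1+0.4506) ≈ 0.31.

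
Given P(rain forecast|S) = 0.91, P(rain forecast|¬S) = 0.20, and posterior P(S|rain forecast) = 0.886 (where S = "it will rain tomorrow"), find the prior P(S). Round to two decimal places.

P(S) = 0.63

In odds form, posterior odds = prior odds × likelihood ratio, so prior odds = posterior odds ÷ LR.
Posterior odds = 0.886/(1−0.886) = 7.7719. LR = 0.91/0.20 = 4.5500.
Prior odds = 7.7719/4.5500 = 1.7081, so P(S) = 1.7081/(1+1.7081) ≈ 0.63.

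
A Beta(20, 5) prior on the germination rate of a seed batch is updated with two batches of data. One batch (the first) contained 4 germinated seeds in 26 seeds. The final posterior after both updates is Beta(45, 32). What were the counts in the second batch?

Because Beta–binomial updating is additive in the counts, the combined data contributed (α_post−α_prior, β_post−β_prior) successes and failures.
Total across both batches: 45−20=25 germinated seeds, 32−5=27 non-germinating seeds.
Subtract the first batch: 25−4=21 germinated seeds and 27−22=5 non-germinating seeds.

21 germinated seeds and 5 non-germinating seeds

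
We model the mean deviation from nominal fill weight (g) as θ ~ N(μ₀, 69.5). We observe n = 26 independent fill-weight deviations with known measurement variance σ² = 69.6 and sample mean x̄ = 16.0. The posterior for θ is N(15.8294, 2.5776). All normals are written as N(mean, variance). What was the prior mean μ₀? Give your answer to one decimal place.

With known observation variance, the Normal–Normal posterior has precision τ_n = τ₀ + n/σ² and mean μ_n = (τ₀μ₀ + (n/σ²)x̄)/τ_n.
Here τ₀ = 1/69.5 = 0.014388 and τ_data = 26/69.6 = 0.373563, so τ_n = 0.387951.
Rearranging for μ₀: μ₀ = (μ_n·τ_n − τ_data·x̄)/τ₀ = (15.8294·0.387951 − 0.373563·16.0) / 0.014388 = 0.164024/0.014388 ≈ 11.4.

μ₀ = 11.4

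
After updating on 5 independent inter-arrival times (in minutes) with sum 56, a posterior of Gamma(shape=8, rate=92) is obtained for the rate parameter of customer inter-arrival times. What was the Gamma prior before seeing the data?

For an exponential likelihood with a Gamma(α, β) prior on the rate, n observations with total T give posterior Gamma(α+n, β+T).
So α = 8 − 5 = 3 and β = 92 − 56 = 36.

Gamma(shape=3, rate=36)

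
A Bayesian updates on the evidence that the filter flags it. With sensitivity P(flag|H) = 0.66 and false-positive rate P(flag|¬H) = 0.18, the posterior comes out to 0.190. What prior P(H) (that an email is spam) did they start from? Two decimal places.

P(H) = 0.06

Bayes' rule in odds form gives O(H|E) = O(H)·[P(E|H)/P(E|¬H)], hence O(H) = O(H|E)/LR.
Posterior odds = 0.190/(1−0.190) = 0.2346. LR = 0.66/0.18 = 3.6667.
Prior odds = 0.2346/3.6667 = 0.0640, so P(H) = 0.0640/(1+0.0640) ≈ 0.06.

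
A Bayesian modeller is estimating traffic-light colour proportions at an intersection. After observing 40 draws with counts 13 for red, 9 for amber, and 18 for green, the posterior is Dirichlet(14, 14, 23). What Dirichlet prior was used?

Dirichlet(1, 5, 5)

For a Dirichlet(α) prior with multinomial counts c, the posterior is Dirichlet(α + c) componentwise.
Subtract each count from the matching posterior parameter: 14−13=1, 14−9=5, 23−18=5.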